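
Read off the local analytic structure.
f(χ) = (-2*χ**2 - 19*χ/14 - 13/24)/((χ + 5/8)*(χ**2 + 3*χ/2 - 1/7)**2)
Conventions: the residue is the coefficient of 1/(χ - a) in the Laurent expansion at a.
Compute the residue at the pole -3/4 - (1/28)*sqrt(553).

The factor χ**2 + 3*χ/2 - 1/7 splits as (χ - a)(χ - a') with a = -3/4 - (1/28)*sqrt(553), a' = -3/4 + (1/28)*sqrt(553). At the order-2 pole a set g(χ) = (χ - a)^2*f(χ) = [(-2*χ**2 - 19*χ/14 - 13/24)/(χ + 5/8)] / (χ - a')^2.
Order-2 pole: residue = g'(a); g'(-3/4 - (1/28)*sqrt(553)) = 142912/286443 + (36280096/1787690763)*sqrt(553), so the residue is 142912/286443 + (36280096/1787690763)*sqrt(553).

The residue is 142912/286443 + (36280096/1787690763)*sqrt(553).


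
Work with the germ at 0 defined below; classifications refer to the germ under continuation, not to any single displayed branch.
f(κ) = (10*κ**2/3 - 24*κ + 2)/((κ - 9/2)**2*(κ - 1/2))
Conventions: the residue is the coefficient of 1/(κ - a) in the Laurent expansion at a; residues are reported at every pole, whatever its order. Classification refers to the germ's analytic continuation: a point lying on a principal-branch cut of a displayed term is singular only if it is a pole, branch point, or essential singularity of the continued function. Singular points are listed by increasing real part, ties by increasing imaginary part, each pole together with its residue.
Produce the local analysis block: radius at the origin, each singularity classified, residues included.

Denominator factor (κ - 1/2): pole of order 1 at 1/2, modulus 1/2.
Denominator factor (κ - 9/2)^2: pole of order 2 at 9/2, modulus 9/2.
The radius of convergence is the smallest modulus among the singular points: 1/2.
At the order-1 pole 1/2 set g(κ) = (κ - (1/2))*f(κ) = (10*κ**2/3 - 24*κ + 2)/(κ - 9/2)**2.
Simple pole: residue = g(a) at a = 1/2, which is -55/96.
At the order-2 pole 9/2 set g(κ) = (κ - (9/2))^2*f(κ) = (10*κ**2/3 - 24*κ + 2)/(κ - 1/2).
Order-2 pole: residue = g'(a); g'(9/2) = 125/32, so the residue is 125/32.
List the singular points by increasing real part (a conjugate pair: the negative imaginary part first).

Radius of convergence at 0: 1/2.
At 1/2: a pole of order 1; residue -55/96.
At 9/2: a pole of order 2; residue 125/32.


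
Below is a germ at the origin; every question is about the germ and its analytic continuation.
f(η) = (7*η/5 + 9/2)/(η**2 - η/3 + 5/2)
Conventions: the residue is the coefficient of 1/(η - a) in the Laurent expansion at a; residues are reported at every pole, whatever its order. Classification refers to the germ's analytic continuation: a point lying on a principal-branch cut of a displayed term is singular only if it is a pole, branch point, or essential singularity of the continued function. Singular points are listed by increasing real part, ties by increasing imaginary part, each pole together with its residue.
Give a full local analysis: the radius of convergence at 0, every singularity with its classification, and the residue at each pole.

Radius of convergence at 0: (1/2)*sqrt(10).
At (1/6) - ((1/6)*sqrt(89))*i: a pole of order 1; residue (7/10) + ((71/445)*sqrt(89))*i.
At (1/6) + ((1/6)*sqrt(89))*i: a pole of order 1; residue (7/10) - ((71/445)*sqrt(89))*i.

Denominator factor (η**2 - η/3 + 5/2): discriminant -89/9, complex-conjugate roots (1/6) + ((1/6)*sqrt(89))*i and (1/6) - ((1/6)*sqrt(89))*i; poles of order 1, moduli (1/2)*sqrt(10) and (1/2)*sqrt(10).
The radius of convergence is the smallest modulus among the singular points: (1/2)*sqrt(10).
The factor η**2 - η/3 + 5/2 splits as (η - a)(η - a') with a = (1/6) - ((1/6)*sqrt(89))*i, a' = (1/6) + ((1/6)*sqrt(89))*i. At the order-1 pole a set g(η) = (η - a)*f(η) = [7*η/5 + 9/2] / (η - a').
Simple pole: residue = g(a) at a = (1/6) - ((1/6)*sqrt(89))*i, which is (7/10) + ((71/445)*sqrt(89))*i.
The factor η**2 - η/3 + 5/2 splits as (η - a)(η - a') with a = (1/6) + ((1/6)*sqrt(89))*i, a' = (1/6) - ((1/6)*sqrt(89))*i. At the order-1 pole a set g(η) = (η - a)*f(η) = [7*η/5 + 9/2] / (η - a').
Simple pole: residue = g(a) at a = (1/6) + ((1/6)*sqrt(89))*i, which is (7/10) - ((71/445)*sqrt(89))*i.
List the singular points by increasing real part (a conjugate pair: the negative imaginary part first).


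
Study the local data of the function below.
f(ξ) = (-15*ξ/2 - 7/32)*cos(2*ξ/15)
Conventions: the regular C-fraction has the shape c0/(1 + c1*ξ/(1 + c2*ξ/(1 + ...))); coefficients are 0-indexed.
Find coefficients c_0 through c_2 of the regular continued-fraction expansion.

The regular C-fraction coefficients are [-7/32, -240/7, 6480049/189000].

Taylor coefficients (expand at 0): a_0 = -7/32, a_1 = -15/2, a_2 = 7/3600.
c0 = a_0 = -7/32. Peel one level at a time: if S = 1 + c*ξ/S' with S'(0) = 1, then c is the ξ-coefficient of S and S' = c*ξ/(S - 1).
S_1 = c0/f = 1 + (-240/7)*ξ + (12960098/11025)*ξ^2 + ...; c1 = -240/7.
S_2 = c1*ξ/(S_1 - 1) = 1 + (6480049/189000)*ξ + ...; c2 = 6480049/189000.


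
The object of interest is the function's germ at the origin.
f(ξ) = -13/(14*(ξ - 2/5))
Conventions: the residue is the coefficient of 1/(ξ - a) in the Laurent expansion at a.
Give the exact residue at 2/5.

The residue is -13/14.

At the order-1 pole 2/5 set g(ξ) = (ξ - (2/5))*f(ξ) = -13/14.
Simple pole: residue = g(a) at a = 2/5, which is -13/14.


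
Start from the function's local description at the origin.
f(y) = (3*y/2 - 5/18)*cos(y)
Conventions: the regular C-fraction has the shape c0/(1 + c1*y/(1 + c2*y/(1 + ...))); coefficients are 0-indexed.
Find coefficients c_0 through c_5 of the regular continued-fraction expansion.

The regular C-fraction coefficients are [-5/18, 27/5, -1483/270, 5/54, 225/2966, 78957/14830].

Taylor coefficients (expand at 0): a_0 = -5/18, a_1 = 3/2, a_2 = 5/36, a_3 = -3/4, a_4 = -5/432, a_5 = 1/16.
c0 = a_0 = -5/18. Peel one level at a time: if S = 1 + c*y/S' with S'(0) = 1, then c is the y-coefficient of S and S' = c*y/(S - 1).
S_1 = c0/f = 1 + (27/5)*y + (1483/50)*y^2 + ...; c1 = 27/5.
S_2 = c1*y/(S_1 - 1) = 1 + (-1483/270)*y + (1483/2916)*y^2 + ...; c2 = -1483/270.
S_3 = c2*y/(S_2 - 1) = 1 + (5/54)*y + (-125/17796)*y^2 + ...; c3 = 5/54.
S_4 = c3*y/(S_3 - 1) = 1 + (225/2966)*y + (-3553065/8797156)*y^2 + ...; c4 = 225/2966.
S_5 = c4*y/(S_4 - 1) = 1 + (78957/14830)*y + ...; c5 = 78957/14830.


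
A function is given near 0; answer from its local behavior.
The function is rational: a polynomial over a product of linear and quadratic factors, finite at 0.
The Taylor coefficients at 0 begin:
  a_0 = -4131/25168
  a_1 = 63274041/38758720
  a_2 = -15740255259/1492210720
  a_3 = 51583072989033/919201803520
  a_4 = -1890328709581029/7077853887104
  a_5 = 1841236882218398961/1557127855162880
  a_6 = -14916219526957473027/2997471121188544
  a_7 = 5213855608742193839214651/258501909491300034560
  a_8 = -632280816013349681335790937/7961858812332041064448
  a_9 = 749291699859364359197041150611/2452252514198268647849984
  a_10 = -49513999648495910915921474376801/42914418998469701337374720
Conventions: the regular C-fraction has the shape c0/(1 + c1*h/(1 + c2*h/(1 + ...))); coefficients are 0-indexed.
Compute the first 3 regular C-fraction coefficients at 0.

Taylor coefficients (read off): a_0 = -4131/25168, a_1 = 63274041/38758720, a_2 = -15740255259/1492210720.
c0 = a_0 = -4131/25168. Peel one level at a time: if S = 1 + c*h/S' with S'(0) = 1, then c is the h-coefficient of S and S' = c*h/(S - 1).
S_1 = c0/f = 1 + (260387/26180)*h + (23754584929/685392400)*h^2 + ...; c1 = 260387/26180.
S_2 = c1*h/(S_1 - 1) = 1 + (-23754584929/6816931660)*h + ...; c2 = -23754584929/6816931660.

The regular C-fraction coefficients are [-4131/25168, 260387/26180, -23754584929/6816931660].


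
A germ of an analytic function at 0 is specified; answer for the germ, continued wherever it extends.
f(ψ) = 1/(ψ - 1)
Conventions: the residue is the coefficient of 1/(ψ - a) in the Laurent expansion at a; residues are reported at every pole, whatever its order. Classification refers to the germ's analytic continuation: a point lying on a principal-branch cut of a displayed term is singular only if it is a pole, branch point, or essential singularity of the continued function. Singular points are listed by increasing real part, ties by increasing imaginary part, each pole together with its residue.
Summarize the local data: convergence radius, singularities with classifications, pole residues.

Denominator factor (ψ - 1): pole of order 1 at 1, modulus 1.
The radius of convergence is the smallest modulus among the singular points: 1.
At the order-1 pole 1 set g(ψ) = (ψ - (1))*f(ψ) = 1.
Simple pole: residue = g(a) at a = 1, which is 1.

Radius of convergence at 0: 1.
At 1: a pole of order 1; residue 1.


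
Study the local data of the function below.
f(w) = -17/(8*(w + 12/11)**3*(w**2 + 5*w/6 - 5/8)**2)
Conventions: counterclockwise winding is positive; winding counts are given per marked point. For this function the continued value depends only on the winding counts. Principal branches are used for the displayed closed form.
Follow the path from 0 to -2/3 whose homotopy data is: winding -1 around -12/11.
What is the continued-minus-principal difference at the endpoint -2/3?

Continued minus principal equals 0.

The function is rational, hence single-valued: continuing it around any pole returns the same value, so the difference is 0.


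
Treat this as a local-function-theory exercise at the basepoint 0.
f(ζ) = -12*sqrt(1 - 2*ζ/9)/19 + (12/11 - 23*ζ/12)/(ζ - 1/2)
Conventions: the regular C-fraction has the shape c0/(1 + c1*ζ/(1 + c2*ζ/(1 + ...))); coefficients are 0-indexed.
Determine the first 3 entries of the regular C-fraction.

Taylor coefficients (expand at 0): a_0 = -588/209, a_1 = -577/1254, a_2 = -5963/5643.
c0 = a_0 = -588/209. Peel one level at a time: if S = 1 + c*ζ/S' with S'(0) = 1, then c is the ζ-coefficient of S and S' = c*ζ/(S - 1).
S_1 = c0/f = 1 + (-577/3528)*ζ + (-4342063/12446784)*ζ^2 + ...; c1 = -577/3528.
S_2 = c1*ζ/(S_1 - 1) = 1 + (-4342063/2035656)*ζ + ...; c2 = -4342063/2035656.

The regular C-fraction coefficients are [-588/209, -577/3528, -4342063/2035656].


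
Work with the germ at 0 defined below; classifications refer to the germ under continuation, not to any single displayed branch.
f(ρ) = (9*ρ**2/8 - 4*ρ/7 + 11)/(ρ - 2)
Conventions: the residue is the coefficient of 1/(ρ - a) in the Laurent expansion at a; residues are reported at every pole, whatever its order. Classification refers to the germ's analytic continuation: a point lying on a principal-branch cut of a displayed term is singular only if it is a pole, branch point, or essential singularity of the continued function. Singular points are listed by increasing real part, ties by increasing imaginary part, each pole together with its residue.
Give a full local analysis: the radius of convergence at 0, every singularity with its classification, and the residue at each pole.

Radius of convergence at 0: 2.
At 2: a pole of order 1; residue 201/14.

Denominator factor (ρ - 2): pole of order 1 at 2, modulus 2.
The radius of convergence is the smallest modulus among the singular points: 2.
At the order-1 pole 2 set g(ρ) = (ρ - (2))*f(ρ) = 9*ρ**2/8 - 4*ρ/7 + 11.
Simple pole: residue = g(a) at a = 2, which is 201/14.


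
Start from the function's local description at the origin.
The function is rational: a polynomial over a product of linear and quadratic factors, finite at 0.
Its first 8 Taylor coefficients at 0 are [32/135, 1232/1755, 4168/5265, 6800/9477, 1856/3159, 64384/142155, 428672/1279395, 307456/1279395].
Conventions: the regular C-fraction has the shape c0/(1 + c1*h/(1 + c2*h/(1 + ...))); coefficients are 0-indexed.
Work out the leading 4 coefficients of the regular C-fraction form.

The regular C-fraction coefficients are [32/135, -77/26, 5507/3003, -2077699/15265404].

Taylor coefficients (read off): a_0 = 32/135, a_1 = 1232/1755, a_2 = 4168/5265, a_3 = 6800/9477.
c0 = a_0 = 32/135. Peel one level at a time: if S = 1 + c*h/S' with S'(0) = 1, then c is the h-coefficient of S and S' = c*h/(S - 1).
S_1 = c0/f = 1 + (-77/26)*h + (5507/1014)*h^2 + ...; c1 = -77/26.
S_2 = c1*h/(S_1 - 1) = 1 + (5507/3003)*h + (159823/640332)*h^2 + ...; c2 = 5507/3003.
S_3 = c2*h/(S_2 - 1) = 1 + (-2077699/15265404)*h + ...; c3 = -2077699/15265404.


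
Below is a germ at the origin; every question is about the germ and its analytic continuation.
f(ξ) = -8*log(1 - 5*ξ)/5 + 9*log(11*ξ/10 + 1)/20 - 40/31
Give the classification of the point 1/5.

The point is a logarithmic branch point.

The term (-8/5)*log(1 - ξ/(1/5)) has argument 1 - 1/5/(1/5) = 0 at 1/5: a logarithmic (infinitely-sheeted) branch point; the remaining terms are analytic or single-valued there.


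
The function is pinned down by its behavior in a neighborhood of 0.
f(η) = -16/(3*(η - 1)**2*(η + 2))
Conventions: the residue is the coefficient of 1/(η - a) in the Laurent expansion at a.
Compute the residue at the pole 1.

The residue is 16/27.

At the order-2 pole 1 set g(η) = (η - (1))^2*f(η) = -16/(3*(η + 2)).
Order-2 pole: residue = g'(a); g'(1) = 16/27, so the residue is 16/27.


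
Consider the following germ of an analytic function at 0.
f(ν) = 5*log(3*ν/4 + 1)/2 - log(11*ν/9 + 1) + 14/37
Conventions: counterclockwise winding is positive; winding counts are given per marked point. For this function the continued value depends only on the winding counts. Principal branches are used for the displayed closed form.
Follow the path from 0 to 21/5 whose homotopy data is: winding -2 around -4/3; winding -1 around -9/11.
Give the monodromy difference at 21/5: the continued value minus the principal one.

Continued minus principal equals -(8)*pi*i.

The rational part is single-valued and drops out of the difference; each branch term changes only by its own monodromy.
(-1)*log(1 - ν/(-9/11)): each positive loop around -9/11 adds 2*pi*i to the log, so winding -1 contributes (-1)*(-1)*2*pi*i = (2)*pi*i.
(5/2)*log(1 - ν/(-4/3)): each positive loop around -4/3 adds 2*pi*i to the log, so winding -2 contributes (5/2)*(-2)*2*pi*i = -(10)*pi*i.
Summing the contributions at ν = 21/5 gives -(8)*pi*i.


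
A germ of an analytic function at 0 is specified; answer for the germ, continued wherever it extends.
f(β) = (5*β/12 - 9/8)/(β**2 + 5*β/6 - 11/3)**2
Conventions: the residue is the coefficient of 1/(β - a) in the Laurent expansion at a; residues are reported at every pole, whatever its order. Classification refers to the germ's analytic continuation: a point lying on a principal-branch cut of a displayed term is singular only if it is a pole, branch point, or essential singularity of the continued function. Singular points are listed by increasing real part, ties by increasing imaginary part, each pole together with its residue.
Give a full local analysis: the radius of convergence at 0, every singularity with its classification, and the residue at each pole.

Radius of convergence at 0: -5/12 + (1/12)*sqrt(553).
At -5/12 - (1/12)*sqrt(553): a pole of order 2; residue -(561/305809)*sqrt(553).
At -5/12 + (1/12)*sqrt(553): a pole of order 2; residue (561/305809)*sqrt(553).

Denominator factor (β**2 + 5*β/6 - 11/3)^2: discriminant 553/36, real irrational roots -5/12 + (1/12)*sqrt(553) and -5/12 - (1/12)*sqrt(553); poles of order 2, moduli -5/12 + (1/12)*sqrt(553) and 5/12 + (1/12)*sqrt(553).
The radius of convergence is the smallest modulus among the singular points: -5/12 + (1/12)*sqrt(553).
The factor β**2 + 5*β/6 - 11/3 splits as (β - a)(β - a') with a = -5/12 - (1/12)*sqrt(553), a' = -5/12 + (1/12)*sqrt(553). At the order-2 pole a set g(β) = (β - a)^2*f(β) = [5*β/12 - 9/8] / (β - a')^2.
Order-2 pole: residue = g'(a); g'(-5/12 - (1/12)*sqrt(553)) = -(561/305809)*sqrt(553), so the residue is -(561/305809)*sqrt(553).
The factor β**2 + 5*β/6 - 11/3 splits as (β - a)(β - a') with a = -5/12 + (1/12)*sqrt(553), a' = -5/12 - (1/12)*sqrt(553). At the order-2 pole a set g(β) = (β - a)^2*f(β) = [5*β/12 - 9/8] / (β - a')^2.
Order-2 pole: residue = g'(a); g'(-5/12 + (1/12)*sqrt(553)) = (561/305809)*sqrt(553), so the residue is (561/305809)*sqrt(553).
List the singular points by increasing real part (a conjugate pair: the negative imaginary part first).


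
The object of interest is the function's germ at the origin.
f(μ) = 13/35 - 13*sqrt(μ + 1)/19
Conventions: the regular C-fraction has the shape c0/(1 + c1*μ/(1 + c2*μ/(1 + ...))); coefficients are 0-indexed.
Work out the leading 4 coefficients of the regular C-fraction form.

Taylor coefficients (expand at 0): a_0 = -208/665, a_1 = -13/38, a_2 = 13/152, a_3 = -13/304.
c0 = a_0 = -208/665. Peel one level at a time: if S = 1 + c*μ/S' with S'(0) = 1, then c is the μ-coefficient of S and S' = c*μ/(S - 1).
S_1 = c0/f = 1 + (-35/32)*μ + (1505/1024)*μ^2 + ...; c1 = -35/32.
S_2 = c1*μ/(S_1 - 1) = 1 + (43/32)*μ + (-1/16)*μ^2 + ...; c2 = 43/32.
S_3 = c2*μ/(S_2 - 1) = 1 + (2/43)*μ + ...; c3 = 2/43.

The regular C-fraction coefficients are [-208/665, -35/32, 43/32, 2/43].


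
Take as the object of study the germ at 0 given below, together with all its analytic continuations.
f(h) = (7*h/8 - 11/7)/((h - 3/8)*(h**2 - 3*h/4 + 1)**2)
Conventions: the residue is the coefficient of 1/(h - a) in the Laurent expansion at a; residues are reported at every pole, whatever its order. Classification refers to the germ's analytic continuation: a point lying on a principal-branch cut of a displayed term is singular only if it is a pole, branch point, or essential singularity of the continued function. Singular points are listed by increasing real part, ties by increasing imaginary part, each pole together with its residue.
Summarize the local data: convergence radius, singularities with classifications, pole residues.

Denominator factor (h - 3/8): pole of order 1 at 3/8, modulus 3/8.
Denominator factor (h**2 - 3*h/4 + 1)^2: discriminant -55/16, complex-conjugate roots (3/8) + ((1/8)*sqrt(55))*i and (3/8) - ((1/8)*sqrt(55))*i; poles of order 2, moduli 1 and 1.
The radius of convergence is the smallest modulus among the singular points: 3/8.
The factor h**2 - 3*h/4 + 1 splits as (h - a)(h - a') with a = (3/8) - ((1/8)*sqrt(55))*i, a' = (3/8) + ((1/8)*sqrt(55))*i. At the order-2 pole a set g(h) = (h - a)^2*f(h) = [(7*h/8 - 11/7)/(h - 3/8)] / (h - a')^2.
Order-2 pole: residue = g'(a); g'((3/8) - ((1/8)*sqrt(55))*i) = (17824/21175) + ((112/3025)*sqrt(55))*i, so the residue is (17824/21175) + ((112/3025)*sqrt(55))*i.
At the order-1 pole 3/8 set g(h) = (h - (3/8))*f(h) = (7*h/8 - 11/7)/(h**2 - 3*h/4 + 1)**2.
Simple pole: residue = g(a) at a = 3/8, which is -35648/21175.
The factor h**2 - 3*h/4 + 1 splits as (h - a)(h - a') with a = (3/8) + ((1/8)*sqrt(55))*i, a' = (3/8) - ((1/8)*sqrt(55))*i. At the order-2 pole a set g(h) = (h - a)^2*f(h) = [(7*h/8 - 11/7)/(h - 3/8)] / (h - a')^2.
Order-2 pole: residue = g'(a); g'((3/8) + ((1/8)*sqrt(55))*i) = (17824/21175) - ((112/3025)*sqrt(55))*i, so the residue is (17824/21175) - ((112/3025)*sqrt(55))*i.
List the singular points by increasing real part (a conjugate pair: the negative imaginary part first).

Radius of convergence at 0: 3/8.
At (3/8) - ((1/8)*sqrt(55))*i: a pole of order 2; residue (17824/21175) + ((112/3025)*sqrt(55))*i.
At 3/8: a pole of order 1; residue -35648/21175.
At (3/8) + ((1/8)*sqrt(55))*i: a pole of order 2; residue (17824/21175) - ((112/3025)*sqrt(55))*i.


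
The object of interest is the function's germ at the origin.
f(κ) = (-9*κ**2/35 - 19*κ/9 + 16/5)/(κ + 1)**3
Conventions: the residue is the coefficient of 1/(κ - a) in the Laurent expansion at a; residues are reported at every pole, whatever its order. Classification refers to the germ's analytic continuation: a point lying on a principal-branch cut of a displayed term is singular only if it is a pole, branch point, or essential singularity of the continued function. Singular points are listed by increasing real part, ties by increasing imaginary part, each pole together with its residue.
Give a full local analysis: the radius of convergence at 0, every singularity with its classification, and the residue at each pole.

Denominator factor (κ + 1)^3: pole of order 3 at -1, modulus 1.
The radius of convergence is the smallest modulus among the singular points: 1.
At the order-3 pole -1 set g(κ) = (κ - (-1))^3*f(κ) = -9*κ**2/35 - 19*κ/9 + 16/5.
Order-3 pole: residue = g''(a)/2; g''(-1) = -18/35, so the residue is -9/35.

Radius of convergence at 0: 1.
At -1: a pole of order 3; residue -9/35.


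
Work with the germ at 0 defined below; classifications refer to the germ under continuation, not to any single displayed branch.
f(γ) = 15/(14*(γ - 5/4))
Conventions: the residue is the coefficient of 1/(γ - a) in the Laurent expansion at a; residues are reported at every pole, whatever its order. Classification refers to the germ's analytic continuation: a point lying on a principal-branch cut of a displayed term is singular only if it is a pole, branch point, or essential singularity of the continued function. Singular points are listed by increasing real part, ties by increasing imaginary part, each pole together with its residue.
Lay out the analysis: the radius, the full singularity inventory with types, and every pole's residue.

Denominator factor (γ - 5/4): pole of order 1 at 5/4, modulus 5/4.
The radius of convergence is the smallest modulus among the singular points: 5/4.
At the order-1 pole 5/4 set g(γ) = (γ - (5/4))*f(γ) = 15/14.
Simple pole: residue = g(a) at a = 5/4, which is 15/14.

Radius of convergence at 0: 5/4.
At 5/4: a pole of order 1; residue 15/14.


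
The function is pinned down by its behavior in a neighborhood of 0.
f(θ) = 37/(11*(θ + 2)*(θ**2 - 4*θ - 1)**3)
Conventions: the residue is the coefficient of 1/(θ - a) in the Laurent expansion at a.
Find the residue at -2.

At the order-1 pole -2 set g(θ) = (θ - (-2))*f(θ) = 37/(11*(θ**2 - 4*θ - 1)**3).
Simple pole: residue = g(a) at a = -2, which is 37/14641.

The residue is 37/14641.


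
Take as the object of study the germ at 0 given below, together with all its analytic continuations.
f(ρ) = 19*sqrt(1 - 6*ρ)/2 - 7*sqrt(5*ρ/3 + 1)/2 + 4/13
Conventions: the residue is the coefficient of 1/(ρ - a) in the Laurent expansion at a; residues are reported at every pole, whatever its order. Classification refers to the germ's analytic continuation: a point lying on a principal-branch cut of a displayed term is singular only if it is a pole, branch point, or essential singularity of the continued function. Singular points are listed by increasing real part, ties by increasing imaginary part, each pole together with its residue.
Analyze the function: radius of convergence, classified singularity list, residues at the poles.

Radius of convergence at 0: 1/6.
At -3/5: an algebraic (square-root) branch point.
At 1/6: an algebraic (square-root) branch point.

Branch term (19/2)*sqrt(1 - ρ/(1/6)): its argument vanishes at ρ = 1/6, a square-root branch point, modulus 1/6.
Branch term (-7/2)*sqrt(1 - ρ/(-3/5)): its argument vanishes at ρ = -3/5, a square-root branch point, modulus 3/5.
The radius of convergence is the smallest modulus among the singular points: 1/6.
List the singular points by increasing real part (a conjugate pair: the negative imaginary part first).


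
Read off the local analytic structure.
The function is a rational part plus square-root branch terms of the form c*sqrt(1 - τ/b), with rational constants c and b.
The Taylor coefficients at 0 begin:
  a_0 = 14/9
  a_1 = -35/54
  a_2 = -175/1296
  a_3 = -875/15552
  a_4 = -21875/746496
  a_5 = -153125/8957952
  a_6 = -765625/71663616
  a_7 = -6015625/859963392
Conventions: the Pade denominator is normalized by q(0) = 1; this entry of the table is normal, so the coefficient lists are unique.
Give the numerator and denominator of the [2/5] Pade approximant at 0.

Taylor coefficients needed (read off): a_0 = 14/9, a_1 = -35/54, a_2 = -175/1296, a_3 = -875/15552, a_4 = -21875/746496, a_5 = -153125/8957952, a_6 = -765625/71663616, a_7 = -6015625/859963392.
Write the denominator as Q(τ) = 1 + q1*τ + q2*τ^2 + q3*τ^3 + q4*τ^4 + q5*τ^5. Requiring Q*f - P = O(τ^8) with deg P <= 2 kills the coefficients of τ^3..τ^7 in Q*f:
  τ^3: a_3 + q1*a_2 + q2*a_1 + q3*a_0 = 0, i.e. -875/15552 + (-175/1296)*q1 + (-35/54)*q2 + (14/9)*q3 = 0.
  τ^4: a_4 + q1*a_3 + q2*a_2 + q3*a_1 + q4*a_0 = 0, i.e. -21875/746496 + (-875/15552)*q1 + (-175/1296)*q2 + (-35/54)*q3 + (14/9)*q4 = 0.
  τ^5: a_5 + q1*a_4 + q2*a_3 + q3*a_2 + q4*a_1 + q5*a_0 = 0, i.e. -153125/8957952 + (-21875/746496)*q1 + (-875/15552)*q2 + (-175/1296)*q3 + (-35/54)*q4 + (14/9)*q5 = 0.
  τ^6: a_6 + q1*a_5 + q2*a_4 + q3*a_3 + q4*a_2 + q5*a_1 = 0, i.e. -765625/71663616 + (-153125/8957952)*q1 + (-21875/746496)*q2 + (-875/15552)*q3 + (-175/1296)*q4 + (-35/54)*q5 = 0.
  τ^7: a_7 + q1*a_6 + q2*a_5 + q3*a_4 + q4*a_3 + q5*a_2 = 0, i.e. -6015625/859963392 + (-765625/71663616)*q1 + (-153125/8957952)*q2 + (-21875/746496)*q3 + (-875/15552)*q4 + (-175/1296)*q5 = 0.
Solving this linear system: q1 = -25/28, q2 = 125/1008, q3 = 125/12096, q4 = 625/387072, q5 = 3125/13934592.
The numerator is Q*f truncated at degree 2: P0 = a_0 = 14/9; P1 = a_1 + q1*a_0 = -55/27; P2 = a_2 + q1*a_1 + q2*a_0 = 275/432.

The Pade approximant has numerator coefficients [14/9, -55/27, 275/432]; denominator coefficients [1, -25/28, 125/1008, 125/12096, 625/387072, 3125/13934592].


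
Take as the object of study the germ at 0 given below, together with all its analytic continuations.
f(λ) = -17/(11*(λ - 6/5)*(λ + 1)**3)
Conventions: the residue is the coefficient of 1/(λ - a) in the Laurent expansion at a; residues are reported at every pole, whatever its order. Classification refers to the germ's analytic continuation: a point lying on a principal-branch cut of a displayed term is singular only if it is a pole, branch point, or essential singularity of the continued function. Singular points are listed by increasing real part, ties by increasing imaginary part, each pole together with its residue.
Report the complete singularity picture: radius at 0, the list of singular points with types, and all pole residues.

Denominator factor (λ - 6/5): pole of order 1 at 6/5, modulus 6/5.
Denominator factor (λ + 1)^3: pole of order 3 at -1, modulus 1.
The radius of convergence is the smallest modulus among the singular points: 1.
At the order-3 pole -1 set g(λ) = (λ - (-1))^3*f(λ) = -17/(11*(λ - 6/5)).
Order-3 pole: residue = g''(a)/2; g''(-1) = 4250/14641, so the residue is 2125/14641.
At the order-1 pole 6/5 set g(λ) = (λ - (6/5))*f(λ) = -17/(11*(λ + 1)**3).
Simple pole: residue = g(a) at a = 6/5, which is -2125/14641.
List the singular points by increasing real part (a conjugate pair: the negative imaginary part first).

Radius of convergence at 0: 1.
At -1: a pole of order 3; residue 2125/14641.
At 6/5: a pole of order 1; residue -2125/14641.


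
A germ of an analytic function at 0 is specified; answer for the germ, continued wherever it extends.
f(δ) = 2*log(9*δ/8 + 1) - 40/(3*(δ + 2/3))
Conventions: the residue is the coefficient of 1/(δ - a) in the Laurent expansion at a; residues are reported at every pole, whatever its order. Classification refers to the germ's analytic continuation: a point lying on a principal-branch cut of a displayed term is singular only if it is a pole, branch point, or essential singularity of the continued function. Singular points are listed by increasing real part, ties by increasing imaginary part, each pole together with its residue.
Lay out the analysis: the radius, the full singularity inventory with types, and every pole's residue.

Denominator factor (δ + 2/3): pole of order 1 at -2/3, modulus 2/3.
Branch term (2)*log(1 - δ/(-8/9)): its argument vanishes at δ = -8/9, a logarithmic branch point, modulus 8/9.
The radius of convergence is the smallest modulus among the singular points: 2/3.
The branch term is analytic at -2/3 and contributes nothing to the residue; only the rational part matters.
At the order-1 pole -2/3 set g(δ) = (δ - (-2/3))*(rational part) = -40/3.
Simple pole: residue = g(a) at a = -2/3, which is -40/3.
List the singular points by increasing real part (a conjugate pair: the negative imaginary part first).

Radius of convergence at 0: 2/3.
At -8/9: a logarithmic branch point.
At -2/3: a pole of order 1; residue -40/3.


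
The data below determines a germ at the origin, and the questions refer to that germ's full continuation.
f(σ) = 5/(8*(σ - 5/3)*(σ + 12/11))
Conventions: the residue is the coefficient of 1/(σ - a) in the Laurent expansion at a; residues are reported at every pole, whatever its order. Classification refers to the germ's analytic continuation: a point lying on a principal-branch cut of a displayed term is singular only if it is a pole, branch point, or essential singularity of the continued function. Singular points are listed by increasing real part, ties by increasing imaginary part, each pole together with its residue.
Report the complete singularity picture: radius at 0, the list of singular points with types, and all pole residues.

Denominator factor (σ + 12/11): pole of order 1 at -12/11, modulus 12/11.
Denominator factor (σ - 5/3): pole of order 1 at 5/3, modulus 5/3.
The radius of convergence is the smallest modulus among the singular points: 12/11.
At the order-1 pole -12/11 set g(σ) = (σ - (-12/11))*f(σ) = 5/(8*(σ - 5/3)).
Simple pole: residue = g(a) at a = -12/11, which is -165/728.
At the order-1 pole 5/3 set g(σ) = (σ - (5/3))*f(σ) = 5/(8*(σ + 12/11)).
Simple pole: residue = g(a) at a = 5/3, which is 165/728.
List the singular points by increasing real part (a conjugate pair: the negative imaginary part first).

Radius of convergence at 0: 12/11.
At -12/11: a pole of order 1; residue -165/728.
At 5/3: a pole of order 1; residue 165/728.


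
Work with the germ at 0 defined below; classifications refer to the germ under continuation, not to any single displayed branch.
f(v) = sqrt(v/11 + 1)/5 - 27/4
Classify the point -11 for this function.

The point is an algebraic (square-root) branch point.

The term (1/5)*sqrt(1 - v/(-11)) has argument 1 - -11/(-11) = 0 at -11: a square-root (algebraic, two-sheeted) branch point; the remaining terms are analytic or single-valued there.


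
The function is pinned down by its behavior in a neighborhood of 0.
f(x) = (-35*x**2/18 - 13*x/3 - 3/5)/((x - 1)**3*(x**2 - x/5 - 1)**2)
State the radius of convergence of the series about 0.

The radius of convergence is -1/10 + (1/10)*sqrt(101).

Denominator factor (x**2 - x/5 - 1)^2: discriminant 101/25, real irrational roots 1/10 + (1/10)*sqrt(101) and 1/10 - (1/10)*sqrt(101); poles of order 2, moduli 1/10 + (1/10)*sqrt(101) and -1/10 + (1/10)*sqrt(101).
Denominator factor (x - 1)^3: pole of order 3 at 1, modulus 1.
The radius of convergence is the smallest modulus among the singular points: -1/10 + (1/10)*sqrt(101).


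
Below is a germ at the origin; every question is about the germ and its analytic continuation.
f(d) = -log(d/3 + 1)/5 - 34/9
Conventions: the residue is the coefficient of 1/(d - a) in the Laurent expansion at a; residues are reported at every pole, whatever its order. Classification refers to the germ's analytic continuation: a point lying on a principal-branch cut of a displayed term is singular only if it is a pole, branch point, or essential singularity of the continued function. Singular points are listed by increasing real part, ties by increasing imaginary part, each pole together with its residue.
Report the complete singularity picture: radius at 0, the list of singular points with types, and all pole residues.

Radius of convergence at 0: 3.
At -3: a logarithmic branch point.

Branch term (-1/5)*log(1 - d/(-3)): its argument vanishes at d = -3, a logarithmic branch point, modulus 3.
The radius of convergence is the smallest modulus among the singular points: 3.


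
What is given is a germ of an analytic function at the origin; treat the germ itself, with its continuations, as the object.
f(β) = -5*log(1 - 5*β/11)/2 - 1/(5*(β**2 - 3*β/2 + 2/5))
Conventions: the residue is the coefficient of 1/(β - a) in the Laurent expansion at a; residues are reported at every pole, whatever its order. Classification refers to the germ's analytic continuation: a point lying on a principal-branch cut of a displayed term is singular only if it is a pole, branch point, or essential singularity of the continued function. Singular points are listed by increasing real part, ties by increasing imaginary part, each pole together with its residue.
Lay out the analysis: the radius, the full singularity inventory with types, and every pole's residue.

Radius of convergence at 0: 3/4 - (1/20)*sqrt(65).
At 3/4 - (1/20)*sqrt(65): a pole of order 1; residue (2/65)*sqrt(65).
At 3/4 + (1/20)*sqrt(65): a pole of order 1; residue -(2/65)*sqrt(65).
At 11/5: a logarithmic branch point.

Denominator factor (β**2 - 3*β/2 + 2/5): discriminant 13/20, real irrational roots 3/4 + (1/20)*sqrt(65) and 3/4 - (1/20)*sqrt(65); poles of order 1, moduli 3/4 + (1/20)*sqrt(65) and 3/4 - (1/20)*sqrt(65).
Branch term (-5/2)*log(1 - β/(11/5)): its argument vanishes at β = 11/5, a logarithmic branch point, modulus 11/5.
The radius of convergence is the smallest modulus among the singular points: 3/4 - (1/20)*sqrt(65).
The branch term is analytic at 3/4 - (1/20)*sqrt(65) and contributes nothing to the residue; only the rational part matters.
The factor β**2 - 3*β/2 + 2/5 splits as (β - a)(β - a') with a = 3/4 - (1/20)*sqrt(65), a' = 3/4 + (1/20)*sqrt(65). At the order-1 pole a set g(β) = (β - a)*(rational part) = [-1/5] / (β - a').
Simple pole: residue = g(a) at a = 3/4 - (1/20)*sqrt(65), which is (2/65)*sqrt(65).
The branch term is analytic at 3/4 + (1/20)*sqrt(65) and contributes nothing to the residue; only the rational part matters.
The factor β**2 - 3*β/2 + 2/5 splits as (β - a)(β - a') with a = 3/4 + (1/20)*sqrt(65), a' = 3/4 - (1/20)*sqrt(65). At the order-1 pole a set g(β) = (β - a)*(rational part) = [-1/5] / (β - a').
Simple pole: residue = g(a) at a = 3/4 + (1/20)*sqrt(65), which is -(2/65)*sqrt(65).
List the singular points by increasing real part (a conjugate pair: the negative imaginary part first).


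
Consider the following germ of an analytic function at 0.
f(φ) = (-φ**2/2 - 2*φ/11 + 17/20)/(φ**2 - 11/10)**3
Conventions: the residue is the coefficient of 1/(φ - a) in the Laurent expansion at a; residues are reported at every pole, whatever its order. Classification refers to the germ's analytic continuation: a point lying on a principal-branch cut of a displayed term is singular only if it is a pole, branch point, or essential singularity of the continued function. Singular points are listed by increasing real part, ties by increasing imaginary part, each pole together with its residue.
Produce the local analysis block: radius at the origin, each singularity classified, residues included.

Denominator factor (φ**2 - 11/10)^3: discriminant 22/5, real irrational roots (1/10)*sqrt(110) and -(1/10)*sqrt(110); poles of order 3, moduli (1/10)*sqrt(110) and (1/10)*sqrt(110).
The radius of convergence is the smallest modulus among the singular points: (1/10)*sqrt(110).
The factor φ**2 - 11/10 splits as (φ - a)(φ - a') with a = -(1/10)*sqrt(110), a' = (1/10)*sqrt(110). At the order-3 pole a set g(φ) = (φ - a)^3*f(φ) = [-φ**2/2 - 2*φ/11 + 17/20] / (φ - a')^3.
Order-3 pole: residue = g''(a)/2; g''(-(1/10)*sqrt(110)) = -(155/5324)*sqrt(110), so the residue is -(155/10648)*sqrt(110).
The factor φ**2 - 11/10 splits as (φ - a)(φ - a') with a = (1/10)*sqrt(110), a' = -(1/10)*sqrt(110). At the order-3 pole a set g(φ) = (φ - a)^3*f(φ) = [-φ**2/2 - 2*φ/11 + 17/20] / (φ - a')^3.
Order-3 pole: residue = g''(a)/2; g''((1/10)*sqrt(110)) = (155/5324)*sqrt(110), so the residue is (155/10648)*sqrt(110).
List the singular points by increasing real part (a conjugate pair: the negative imaginary part first).

Radius of convergence at 0: (1/10)*sqrt(110).
At -(1/10)*sqrt(110): a pole of order 3; residue -(155/10648)*sqrt(110).
At (1/10)*sqrt(110): a pole of order 3; residue (155/10648)*sqrt(110).


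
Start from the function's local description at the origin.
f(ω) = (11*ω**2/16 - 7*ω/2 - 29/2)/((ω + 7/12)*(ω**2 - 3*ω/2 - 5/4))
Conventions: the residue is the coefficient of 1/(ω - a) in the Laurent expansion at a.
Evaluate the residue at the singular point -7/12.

At the order-1 pole -7/12 set g(ω) = (ω - (-7/12))*f(ω) = (11*ω**2/16 - 7*ω/2 - 29/2)/(ω**2 - 3*ω/2 - 5/4).
Simple pole: residue = g(a) at a = -7/12, which is 5633/16.

The residue is 5633/16.


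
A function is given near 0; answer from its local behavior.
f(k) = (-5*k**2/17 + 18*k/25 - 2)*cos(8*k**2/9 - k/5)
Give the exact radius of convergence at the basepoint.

The radius of convergence is infinite.

The factor cos(8*k**2/9 - k/5) is entire and contributes no finite singular point.
The polynomial part has no poles.
No finite singular points: the Taylor series at 0 converges everywhere.


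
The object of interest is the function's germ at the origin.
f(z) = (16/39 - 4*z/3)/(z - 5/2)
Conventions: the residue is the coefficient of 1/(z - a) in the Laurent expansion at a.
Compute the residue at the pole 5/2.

At the order-1 pole 5/2 set g(z) = (z - (5/2))*f(z) = 16/39 - 4*z/3.
Simple pole: residue = g(a) at a = 5/2, which is -38/13.

The residue is -38/13.


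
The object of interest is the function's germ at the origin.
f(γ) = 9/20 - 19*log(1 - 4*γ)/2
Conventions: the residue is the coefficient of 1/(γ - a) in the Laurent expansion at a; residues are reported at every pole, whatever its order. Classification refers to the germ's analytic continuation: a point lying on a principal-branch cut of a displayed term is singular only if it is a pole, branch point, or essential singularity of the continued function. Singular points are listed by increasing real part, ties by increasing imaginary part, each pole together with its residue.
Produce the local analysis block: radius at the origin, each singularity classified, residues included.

Radius of convergence at 0: 1/4.
At 1/4: a logarithmic branch point.

Branch term (-19/2)*log(1 - γ/(1/4)): its argument vanishes at γ = 1/4, a logarithmic branch point, modulus 1/4.
The radius of convergence is the smallest modulus among the singular points: 1/4.


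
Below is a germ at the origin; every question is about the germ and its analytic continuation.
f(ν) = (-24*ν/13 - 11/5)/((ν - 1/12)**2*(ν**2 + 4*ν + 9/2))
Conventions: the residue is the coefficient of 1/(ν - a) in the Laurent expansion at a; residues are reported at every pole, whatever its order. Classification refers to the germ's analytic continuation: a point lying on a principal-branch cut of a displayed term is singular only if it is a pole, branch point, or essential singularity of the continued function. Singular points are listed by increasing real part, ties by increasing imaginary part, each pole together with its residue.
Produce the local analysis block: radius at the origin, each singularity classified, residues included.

Radius of convergence at 0: 1/12.
At (-2) - ((1/2)*sqrt(2))*i: a pole of order 1; residue (-6912/371501) + ((379656/1857505)*sqrt(2))*i.
At (-2) + ((1/2)*sqrt(2))*i: a pole of order 1; residue (-6912/371501) - ((379656/1857505)*sqrt(2))*i.
At 1/12: a pole of order 2; residue 13824/371501.


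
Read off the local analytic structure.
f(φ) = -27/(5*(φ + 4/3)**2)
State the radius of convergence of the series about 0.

Denominator factor (φ + 4/3)^2: pole of order 2 at -4/3, modulus 4/3.
The radius of convergence is the smallest modulus among the singular points: 4/3.

The radius of convergence is 4/3.


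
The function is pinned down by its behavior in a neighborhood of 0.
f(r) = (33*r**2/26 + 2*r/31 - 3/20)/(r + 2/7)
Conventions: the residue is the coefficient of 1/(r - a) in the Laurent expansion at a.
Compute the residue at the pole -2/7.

At the order-1 pole -2/7 set g(r) = (r - (-2/7))*f(r) = 33*r**2/26 + 2*r/31 - 3/20.
Simple pole: residue = g(a) at a = -2/7, which is -25601/394940.

The residue is -25601/394940.


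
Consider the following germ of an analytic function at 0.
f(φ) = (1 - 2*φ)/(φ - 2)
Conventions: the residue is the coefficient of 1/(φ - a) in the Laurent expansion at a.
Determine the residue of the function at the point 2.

At the order-1 pole 2 set g(φ) = (φ - (2))*f(φ) = 1 - 2*φ.
Simple pole: residue = g(a) at a = 2, which is -3.

The residue is -3.
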